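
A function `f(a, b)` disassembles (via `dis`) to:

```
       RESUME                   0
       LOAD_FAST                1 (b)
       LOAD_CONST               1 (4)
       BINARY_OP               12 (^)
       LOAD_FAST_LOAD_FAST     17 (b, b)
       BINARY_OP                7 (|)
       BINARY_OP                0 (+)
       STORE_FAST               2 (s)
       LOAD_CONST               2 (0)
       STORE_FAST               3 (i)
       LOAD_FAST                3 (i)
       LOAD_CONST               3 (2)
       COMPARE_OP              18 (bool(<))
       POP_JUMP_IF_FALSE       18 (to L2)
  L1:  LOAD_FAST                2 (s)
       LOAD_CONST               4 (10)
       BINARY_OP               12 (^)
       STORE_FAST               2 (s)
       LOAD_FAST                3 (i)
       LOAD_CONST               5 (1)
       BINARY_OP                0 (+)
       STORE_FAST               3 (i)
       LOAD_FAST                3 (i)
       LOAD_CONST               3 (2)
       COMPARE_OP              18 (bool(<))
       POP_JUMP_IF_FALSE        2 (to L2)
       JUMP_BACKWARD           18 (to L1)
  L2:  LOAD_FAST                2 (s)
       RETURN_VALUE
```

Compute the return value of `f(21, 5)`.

6

LOAD_FAST b → push 5. Stack: [5]
LOAD_CONST → push 4. Stack: [5, 4]
BINARY_OP ^ → 5 ^ 4 = 1. Stack: [1]
LOAD_FAST_LOAD_FAST b,b → push 5,5. Stack: [1, 5, 5]
BINARY_OP | → 5 | 5 = 5. Stack: [1, 5]
BINARY_OP + → 1 + 5 = 6. Stack: [6]
STORE_FAST s → s=6. Stack: []
LOAD_CONST → push 0. Stack: [0]
STORE_FAST i → i=0. Stack: []
LOAD_FAST i → push 0. Stack: [0]
LOAD_CONST → push 2. Stack: [0, 2]
COMPARE_OP bool(<) → 0 vs 2 = True. Stack: [True]
POP_JUMP_IF_FALSE → pop True; no jump. Stack: []
LOAD_FAST s → push 6. Stack: [6]
LOAD_CONST → push 10. Stack: [6, 10]
BINARY_OP ^ → 6 ^ 10 = 12. Stack: [12]
STORE_FAST s → s=12. Stack: []
LOAD_FAST i → push 0. Stack: [0]
LOAD_CONST → push 1. Stack: [0, 1]
BINARY_OP + → 0 + 1 = 1. Stack: [1]
STORE_FAST i → i=1. Stack: []
LOAD_FAST i → push 1. Stack: [1]
LOAD_CONST → push 2. Stack: [1, 2]
COMPARE_OP bool(<) → 1 vs 2 = True. Stack: [True]
POP_JUMP_IF_FALSE → pop True; no jump. Stack: []
LOAD_FAST s → push 12. Stack: [12]
LOAD_CONST → push 10. Stack: [12, 10]
BINARY_OP ^ → 12 ^ 10 = 6. Stack: [6]
STORE_FAST s → s=6. Stack: []
LOAD_FAST i → push 1. Stack: [1]
LOAD_CONST → push 1. Stack: [1, 1]
BINARY_OP + → 1 + 1 = 2. Stack: [2]
STORE_FAST i → i=2. Stack: []
LOAD_FAST i → push 2. Stack: [2]
LOAD_CONST → push 2. Stack: [2, 2]
COMPARE_OP bool(<) → 2 vs 2 = False. Stack: [False]
POP_JUMP_IF_FALSE → pop False; jump. Stack: []
LOAD_FAST s → push 6. Stack: [6]
RETURN_VALUE → return 6.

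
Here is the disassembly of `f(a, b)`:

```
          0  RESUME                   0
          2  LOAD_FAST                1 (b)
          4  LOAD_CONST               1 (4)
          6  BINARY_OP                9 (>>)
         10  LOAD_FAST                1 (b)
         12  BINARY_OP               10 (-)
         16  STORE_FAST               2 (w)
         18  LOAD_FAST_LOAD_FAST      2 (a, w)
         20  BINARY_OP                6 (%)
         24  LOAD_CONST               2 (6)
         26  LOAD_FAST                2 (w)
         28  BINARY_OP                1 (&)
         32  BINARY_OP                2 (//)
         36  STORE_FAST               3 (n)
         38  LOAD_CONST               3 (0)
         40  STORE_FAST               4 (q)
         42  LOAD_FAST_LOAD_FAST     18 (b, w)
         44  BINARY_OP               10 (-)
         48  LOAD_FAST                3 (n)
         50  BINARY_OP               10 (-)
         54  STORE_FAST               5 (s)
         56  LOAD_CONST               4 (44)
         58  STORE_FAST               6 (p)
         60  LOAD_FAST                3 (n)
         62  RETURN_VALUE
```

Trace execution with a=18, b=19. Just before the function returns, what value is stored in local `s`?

37

LOAD_FAST b → push 19. Stack: [19]
LOAD_CONST → push 4. Stack: [19, 4]
BINARY_OP >> → 19 >> 4 = 1. Stack: [1]
LOAD_FAST b → push 19. Stack: [1, 19]
BINARY_OP - → 1 - 19 = -18. Stack: [-18]
STORE_FAST w → w=-18. Stack: []
LOAD_FAST_LOAD_FAST a,w → push 18,-18. Stack: [18, -18]
BINARY_OP % → 18 % -18 = 0. Stack: [0]
LOAD_CONST → push 6. Stack: [0, 6]
LOAD_FAST w → push -18. Stack: [0, 6, -18]
BINARY_OP & → 6 & -18 = 6. Stack: [0, 6]
BINARY_OP // → 0 // 6 = 0. Stack: [0]
STORE_FAST n → n=0. Stack: []
LOAD_CONST → push 0. Stack: [0]
STORE_FAST q → q=0. Stack: []
LOAD_FAST_LOAD_FAST b,w → push 19,-18. Stack: [19, -18]
BINARY_OP - → 19 - -18 = 37. Stack: [37]
LOAD_FAST n → push 0. Stack: [37, 0]
BINARY_OP - → 37 - 0 = 37. Stack: [37]
STORE_FAST s → s=37. Stack: []
LOAD_CONST → push 44. Stack: [44]
STORE_FAST p → p=44. Stack: []
LOAD_FAST n → push 0. Stack: [0]
RETURN_VALUE → return 0.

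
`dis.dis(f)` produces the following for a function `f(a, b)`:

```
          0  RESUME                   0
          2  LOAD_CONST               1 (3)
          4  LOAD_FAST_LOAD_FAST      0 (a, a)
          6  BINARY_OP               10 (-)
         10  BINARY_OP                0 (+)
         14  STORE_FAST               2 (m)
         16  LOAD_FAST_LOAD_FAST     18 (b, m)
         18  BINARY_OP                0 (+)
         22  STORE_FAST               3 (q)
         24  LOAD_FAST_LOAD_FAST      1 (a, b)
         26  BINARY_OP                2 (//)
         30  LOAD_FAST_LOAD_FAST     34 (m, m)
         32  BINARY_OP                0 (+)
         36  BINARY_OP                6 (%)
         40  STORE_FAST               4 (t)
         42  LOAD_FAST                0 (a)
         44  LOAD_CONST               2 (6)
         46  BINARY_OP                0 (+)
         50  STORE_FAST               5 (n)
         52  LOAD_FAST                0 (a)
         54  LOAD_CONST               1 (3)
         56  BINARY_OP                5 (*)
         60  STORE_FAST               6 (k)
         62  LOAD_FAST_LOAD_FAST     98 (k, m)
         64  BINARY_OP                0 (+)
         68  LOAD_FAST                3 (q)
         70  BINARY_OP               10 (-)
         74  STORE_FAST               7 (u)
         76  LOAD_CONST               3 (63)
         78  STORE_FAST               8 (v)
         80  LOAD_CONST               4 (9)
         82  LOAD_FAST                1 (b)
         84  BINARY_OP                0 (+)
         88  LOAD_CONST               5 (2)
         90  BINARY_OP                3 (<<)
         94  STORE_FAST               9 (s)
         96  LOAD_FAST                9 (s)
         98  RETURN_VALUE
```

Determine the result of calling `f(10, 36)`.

LOAD_CONST → push 3. Stack: [3]
LOAD_FAST_LOAD_FAST a,a → push 10,10. Stack: [3, 10, 10]
BINARY_OP - → 10 - 10 = 0. Stack: [3, 0]
BINARY_OP + → 3 + 0 = 3. Stack: [3]
STORE_FAST m → m=3. Stack: []
LOAD_FAST_LOAD_FAST b,m → push 36,3. Stack: [36, 3]
BINARY_OP + → 36 + 3 = 39. Stack: [39]
STORE_FAST q → q=39. Stack: []
LOAD_FAST_LOAD_FAST a,b → push 10,36. Stack: [10, 36]
BINARY_OP // → 10 // 36 = 0. Stack: [0]
LOAD_FAST_LOAD_FAST m,m → push 3,3. Stack: [0, 3, 3]
BINARY_OP + → 3 + 3 = 6. Stack: [0, 6]
BINARY_OP % → 0 % 6 = 0. Stack: [0]
STORE_FAST t → t=0. Stack: []
LOAD_FAST a → push 10. Stack: [10]
LOAD_CONST → push 6. Stack: [10, 6]
BINARY_OP + → 10 + 6 = 16. Stack: [16]
STORE_FAST n → n=16. Stack: []
LOAD_FAST a → push 10. Stack: [10]
LOAD_CONST → push 3. Stack: [10, 3]
BINARY_OP * → 10 * 3 = 30. Stack: [30]
STORE_FAST k → k=30. Stack: []
LOAD_FAST_LOAD_FAST k,m → push 30,3. Stack: [30, 3]
BINARY_OP + → 30 + 3 = 33. Stack: [33]
LOAD_FAST q → push 39. Stack: [33, 39]
BINARY_OP - → 33 - 39 = -6. Stack: [-6]
STORE_FAST u → u=-6. Stack: []
LOAD_CONST → push 63. Stack: [63]
STORE_FAST v → v=63. Stack: []
LOAD_CONST → push 9. Stack: [9]
LOAD_FAST b → push 36. Stack: [9, 36]
BINARY_OP + → 9 + 36 = 45. Stack: [45]
LOAD_CONST → push 2. Stack: [45, 2]
BINARY_OP << → 45 << 2 = 180. Stack: [180]
STORE_FAST s → s=180. Stack: []
LOAD_FAST s → push 180. Stack: [180]
RETURN_VALUE → return 180.

180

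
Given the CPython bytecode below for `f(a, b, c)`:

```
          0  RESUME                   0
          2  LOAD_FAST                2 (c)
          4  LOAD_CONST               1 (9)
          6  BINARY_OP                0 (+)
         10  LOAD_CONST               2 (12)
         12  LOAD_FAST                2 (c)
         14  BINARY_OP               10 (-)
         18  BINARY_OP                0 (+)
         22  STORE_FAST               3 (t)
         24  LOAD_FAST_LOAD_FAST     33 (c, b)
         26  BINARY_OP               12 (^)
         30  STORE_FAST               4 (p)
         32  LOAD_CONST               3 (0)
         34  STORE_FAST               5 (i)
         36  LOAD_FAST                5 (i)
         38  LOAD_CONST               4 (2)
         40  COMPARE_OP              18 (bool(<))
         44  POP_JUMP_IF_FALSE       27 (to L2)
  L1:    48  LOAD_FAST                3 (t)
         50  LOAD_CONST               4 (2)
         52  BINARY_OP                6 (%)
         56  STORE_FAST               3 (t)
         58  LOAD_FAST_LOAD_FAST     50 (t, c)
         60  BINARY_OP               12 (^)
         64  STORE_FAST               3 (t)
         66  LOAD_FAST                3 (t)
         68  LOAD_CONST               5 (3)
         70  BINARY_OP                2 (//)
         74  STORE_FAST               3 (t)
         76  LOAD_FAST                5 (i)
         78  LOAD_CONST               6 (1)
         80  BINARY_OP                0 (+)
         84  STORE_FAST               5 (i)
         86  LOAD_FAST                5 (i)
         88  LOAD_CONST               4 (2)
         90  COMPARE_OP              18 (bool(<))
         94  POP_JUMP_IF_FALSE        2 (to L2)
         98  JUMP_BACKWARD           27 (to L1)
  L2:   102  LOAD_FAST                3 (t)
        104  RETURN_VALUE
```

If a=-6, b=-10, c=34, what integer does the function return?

11

LOAD_FAST c → push 34. Stack: [34]
LOAD_CONST → push 9. Stack: [34, 9]
BINARY_OP + → 34 + 9 = 43. Stack: [43]
LOAD_CONST → push 12. Stack: [43, 12]
LOAD_FAST c → push 34. Stack: [43, 12, 34]
BINARY_OP - → 12 - 34 = -22. Stack: [43, -22]
BINARY_OP + → 43 + -22 = 21. Stack: [21]
STORE_FAST t → t=21. Stack: []
LOAD_FAST_LOAD_FAST c,b → push 34,-10. Stack: [34, -10]
BINARY_OP ^ → 34 ^ -10 = -44. Stack: [-44]
STORE_FAST p → p=-44. Stack: []
LOAD_CONST → push 0. Stack: [0]
STORE_FAST i → i=0. Stack: []
LOAD_FAST i → push 0. Stack: [0]
LOAD_CONST → push 2. Stack: [0, 2]
COMPARE_OP bool(<) → 0 vs 2 = True. Stack: [True]
POP_JUMP_IF_FALSE → pop True; no jump. Stack: []
LOAD_FAST t → push 21. Stack: [21]
LOAD_CONST → push 2. Stack: [21, 2]
BINARY_OP % → 21 % 2 = 1. Stack: [1]
STORE_FAST t → t=1. Stack: []
LOAD_FAST_LOAD_FAST t,c → push 1,34. Stack: [1, 34]
BINARY_OP ^ → 1 ^ 34 = 35. Stack: [35]
STORE_FAST t → t=35. Stack: []
LOAD_FAST t → push 35. Stack: [35]
LOAD_CONST → push 3. Stack: [35, 3]
BINARY_OP // → 35 // 3 = 11. Stack: [11]
STORE_FAST t → t=11. Stack: []
LOAD_FAST i → push 0. Stack: [0]
LOAD_CONST → push 1. Stack: [0, 1]
BINARY_OP + → 0 + 1 = 1. Stack: [1]
STORE_FAST i → i=1. Stack: []
LOAD_FAST i → push 1. Stack: [1]
LOAD_CONST → push 2. Stack: [1, 2]
COMPARE_OP bool(<) → 1 vs 2 = True. Stack: [True]
POP_JUMP_IF_FALSE → pop True; no jump. Stack: []
LOAD_FAST t → push 11. Stack: [11]
LOAD_CONST → push 2. Stack: [11, 2]
BINARY_OP % → 11 % 2 = 1. Stack: [1]
STORE_FAST t → t=1. Stack: []
LOAD_FAST_LOAD_FAST t,c → push 1,34. Stack: [1, 34]
BINARY_OP ^ → 1 ^ 34 = 35. Stack: [35]
STORE_FAST t → t=35. Stack: []
LOAD_FAST t → push 35. Stack: [35]
LOAD_CONST → push 3. Stack: [35, 3]
BINARY_OP // → 35 // 3 = 11. Stack: [11]
STORE_FAST t → t=11. Stack: []
LOAD_FAST i → push 1. Stack: [1]
LOAD_CONST → push 1. Stack: [1, 1]
BINARY_OP + → 1 + 1 = 2. Stack: [2]
STORE_FAST i → i=2. Stack: []
LOAD_FAST i → push 2. Stack: [2]
LOAD_CONST → push 2. Stack: [2, 2]
COMPARE_OP bool(<) → 2 vs 2 = False. Stack: [False]
POP_JUMP_IF_FALSE → pop False; jump. Stack: []
LOAD_FAST t → push 11. Stack: [11]
RETURN_VALUE → return 11.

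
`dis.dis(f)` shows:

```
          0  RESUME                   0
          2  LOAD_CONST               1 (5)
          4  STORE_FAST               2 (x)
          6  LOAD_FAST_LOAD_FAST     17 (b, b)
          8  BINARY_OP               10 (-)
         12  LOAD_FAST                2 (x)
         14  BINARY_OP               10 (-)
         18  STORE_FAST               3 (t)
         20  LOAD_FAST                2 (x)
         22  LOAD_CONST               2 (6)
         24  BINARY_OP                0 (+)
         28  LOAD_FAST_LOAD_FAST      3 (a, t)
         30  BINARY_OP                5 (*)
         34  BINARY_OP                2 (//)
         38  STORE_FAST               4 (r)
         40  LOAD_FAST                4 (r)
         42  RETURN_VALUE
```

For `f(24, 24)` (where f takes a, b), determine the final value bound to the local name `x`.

LOAD_CONST → push 5. Stack: [5]
STORE_FAST x → x=5. Stack: []
LOAD_FAST_LOAD_FAST b,b → push 24,24. Stack: [24, 24]
BINARY_OP - → 24 - 24 = 0. Stack: [0]
LOAD_FAST x → push 5. Stack: [0, 5]
BINARY_OP - → 0 - 5 = -5. Stack: [-5]
STORE_FAST t → t=-5. Stack: []
LOAD_FAST x → push 5. Stack: [5]
LOAD_CONST → push 6. Stack: [5, 6]
BINARY_OP + → 5 + 6 = 11. Stack: [11]
LOAD_FAST_LOAD_FAST a,t → push 24,-5. Stack: [11, 24, -5]
BINARY_OP * → 24 * -5 = -120. Stack: [11, -120]
BINARY_OP // → 11 // -120 = -1. Stack: [-1]
STORE_FAST r → r=-1. Stack: []
LOAD_FAST r → push -1. Stack: [-1]
RETURN_VALUE → return -1.

5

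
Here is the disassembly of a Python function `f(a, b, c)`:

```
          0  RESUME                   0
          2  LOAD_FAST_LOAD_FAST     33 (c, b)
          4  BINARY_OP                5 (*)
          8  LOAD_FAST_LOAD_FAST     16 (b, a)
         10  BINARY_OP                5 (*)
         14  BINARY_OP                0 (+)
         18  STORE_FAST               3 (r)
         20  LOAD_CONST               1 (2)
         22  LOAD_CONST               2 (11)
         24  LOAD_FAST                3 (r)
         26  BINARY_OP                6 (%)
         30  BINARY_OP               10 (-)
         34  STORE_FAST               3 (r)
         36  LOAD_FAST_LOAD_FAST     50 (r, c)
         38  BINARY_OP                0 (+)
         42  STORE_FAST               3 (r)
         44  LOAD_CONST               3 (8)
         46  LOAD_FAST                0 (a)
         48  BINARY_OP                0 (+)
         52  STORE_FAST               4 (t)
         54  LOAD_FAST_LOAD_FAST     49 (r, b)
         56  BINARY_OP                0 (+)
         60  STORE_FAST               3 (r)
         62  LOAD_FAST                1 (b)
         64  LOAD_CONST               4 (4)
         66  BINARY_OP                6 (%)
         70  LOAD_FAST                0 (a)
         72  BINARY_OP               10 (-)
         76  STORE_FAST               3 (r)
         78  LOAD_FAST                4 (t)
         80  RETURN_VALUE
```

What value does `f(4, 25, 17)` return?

12

LOAD_FAST_LOAD_FAST c,b → push 17,25. Stack: [17, 25]
BINARY_OP * → 17 * 25 = 425. Stack: [425]
LOAD_FAST_LOAD_FAST b,a → push 25,4. Stack: [425, 25, 4]
BINARY_OP * → 25 * 4 = 100. Stack: [425, 100]
BINARY_OP + → 425 + 100 = 525. Stack: [525]
STORE_FAST r → r=525. Stack: []
LOAD_CONST → push 2. Stack: [2]
LOAD_CONST → push 11. Stack: [2, 11]
LOAD_FAST r → push 525. Stack: [2, 11, 525]
BINARY_OP % → 11 % 525 = 11. Stack: [2, 11]
BINARY_OP - → 2 - 11 = -9. Stack: [-9]
STORE_FAST r → r=-9. Stack: []
LOAD_FAST_LOAD_FAST r,c → push -9,17. Stack: [-9, 17]
BINARY_OP + → -9 + 17 = 8. Stack: [8]
STORE_FAST r → r=8. Stack: []
LOAD_CONST → push 8. Stack: [8]
LOAD_FAST a → push 4. Stack: [8, 4]
BINARY_OP + → 8 + 4 = 12. Stack: [12]
STORE_FAST t → t=12. Stack: []
LOAD_FAST_LOAD_FAST r,b → push 8,25. Stack: [8, 25]
BINARY_OP + → 8 + 25 = 33. Stack: [33]
STORE_FAST r → r=33. Stack: []
LOAD_FAST b → push 25. Stack: [25]
LOAD_CONST → push 4. Stack: [25, 4]
BINARY_OP % → 25 % 4 = 1. Stack: [1]
LOAD_FAST a → push 4. Stack: [1, 4]
BINARY_OP - → 1 - 4 = -3. Stack: [-3]
STORE_FAST r → r=-3. Stack: []
LOAD_FAST t → push 12. Stack: [12]
RETURN_VALUE → return 12.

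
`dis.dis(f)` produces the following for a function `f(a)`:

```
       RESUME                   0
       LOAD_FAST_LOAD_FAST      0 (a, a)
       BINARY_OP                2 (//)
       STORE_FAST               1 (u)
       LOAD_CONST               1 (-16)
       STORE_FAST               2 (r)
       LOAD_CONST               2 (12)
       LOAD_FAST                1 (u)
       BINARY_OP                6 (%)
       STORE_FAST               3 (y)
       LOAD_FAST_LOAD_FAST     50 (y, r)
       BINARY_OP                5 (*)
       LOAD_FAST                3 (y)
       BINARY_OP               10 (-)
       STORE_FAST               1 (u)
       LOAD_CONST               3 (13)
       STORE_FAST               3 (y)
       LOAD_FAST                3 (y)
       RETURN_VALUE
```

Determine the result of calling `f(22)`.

13

LOAD_FAST_LOAD_FAST a,a → push 22,22. Stack: [22, 22]
BINARY_OP // → 22 // 22 = 1. Stack: [1]
STORE_FAST u → u=1. Stack: []
LOAD_CONST → push -16. Stack: [-16]
STORE_FAST r → r=-16. Stack: []
LOAD_CONST → push 12. Stack: [12]
LOAD_FAST u → push 1. Stack: [12, 1]
BINARY_OP % → 12 % 1 = 0. Stack: [0]
STORE_FAST y → y=0. Stack: []
LOAD_FAST_LOAD_FAST y,r → push 0,-16. Stack: [0, -16]
BINARY_OP * → 0 * -16 = 0. Stack: [0]
LOAD_FAST y → push 0. Stack: [0, 0]
BINARY_OP - → 0 - 0 = 0. Stack: [0]
STORE_FAST u → u=0. Stack: []
LOAD_CONST → push 13. Stack: [13]
STORE_FAST y → y=13. Stack: []
LOAD_FAST y → push 13. Stack: [13]
RETURN_VALUE → return 13.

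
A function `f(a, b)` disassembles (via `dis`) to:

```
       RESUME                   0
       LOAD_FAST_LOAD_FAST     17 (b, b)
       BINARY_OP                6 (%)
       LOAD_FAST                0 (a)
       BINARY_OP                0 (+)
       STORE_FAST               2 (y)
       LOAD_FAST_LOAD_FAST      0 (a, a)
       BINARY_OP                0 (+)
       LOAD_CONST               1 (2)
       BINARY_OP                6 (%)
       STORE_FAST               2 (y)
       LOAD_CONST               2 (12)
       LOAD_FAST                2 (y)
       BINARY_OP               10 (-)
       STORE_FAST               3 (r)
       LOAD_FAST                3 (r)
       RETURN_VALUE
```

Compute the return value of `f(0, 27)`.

LOAD_FAST_LOAD_FAST b,b → push 27,27. Stack: [27, 27]
BINARY_OP % → 27 % 27 = 0. Stack: [0]
LOAD_FAST a → push 0. Stack: [0, 0]
BINARY_OP + → 0 + 0 = 0. Stack: [0]
STORE_FAST y → y=0. Stack: []
LOAD_FAST_LOAD_FAST a,a → push 0,0. Stack: [0, 0]
BINARY_OP + → 0 + 0 = 0. Stack: [0]
LOAD_CONST → push 2. Stack: [0, 2]
BINARY_OP % → 0 % 2 = 0. Stack: [0]
STORE_FAST y → y=0. Stack: []
LOAD_CONST → push 12. Stack: [12]
LOAD_FAST y → push 0. Stack: [12, 0]
BINARY_OP - → 12 - 0 = 12. Stack: [12]
STORE_FAST r → r=12. Stack: []
LOAD_FAST r → push 12. Stack: [12]
RETURN_VALUE → return 12.

12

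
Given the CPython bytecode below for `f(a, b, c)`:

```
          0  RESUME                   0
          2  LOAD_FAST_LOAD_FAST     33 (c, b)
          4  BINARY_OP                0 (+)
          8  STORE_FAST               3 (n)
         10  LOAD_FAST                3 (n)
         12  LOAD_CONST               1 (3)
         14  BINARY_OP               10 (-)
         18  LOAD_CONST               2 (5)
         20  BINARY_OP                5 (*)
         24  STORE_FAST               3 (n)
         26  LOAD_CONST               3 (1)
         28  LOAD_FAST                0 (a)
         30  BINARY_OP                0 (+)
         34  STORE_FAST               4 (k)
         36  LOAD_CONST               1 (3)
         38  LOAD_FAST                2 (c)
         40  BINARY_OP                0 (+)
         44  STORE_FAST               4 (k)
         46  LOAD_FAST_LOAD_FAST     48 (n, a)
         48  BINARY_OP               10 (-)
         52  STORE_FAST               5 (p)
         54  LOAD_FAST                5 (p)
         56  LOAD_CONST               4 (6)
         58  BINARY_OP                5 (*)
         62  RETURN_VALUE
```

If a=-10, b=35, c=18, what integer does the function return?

1560

LOAD_FAST_LOAD_FAST c,b → push 18,35. Stack: [18, 35]
BINARY_OP + → 18 + 35 = 53. Stack: [53]
STORE_FAST n → n=53. Stack: []
LOAD_FAST n → push 53. Stack: [53]
LOAD_CONST → push 3. Stack: [53, 3]
BINARY_OP - → 53 - 3 = 50. Stack: [50]
LOAD_CONST → push 5. Stack: [50, 5]
BINARY_OP * → 50 * 5 = 250. Stack: [250]
STORE_FAST n → n=250. Stack: []
LOAD_CONST → push 1. Stack: [1]
LOAD_FAST a → push -10. Stack: [1, -10]
BINARY_OP + → 1 + -10 = -9. Stack: [-9]
STORE_FAST k → k=-9. Stack: []
LOAD_CONST → push 3. Stack: [3]
LOAD_FAST c → push 18. Stack: [3, 18]
BINARY_OP + → 3 + 18 = 21. Stack: [21]
STORE_FAST k → k=21. Stack: []
LOAD_FAST_LOAD_FAST n,a → push 250,-10. Stack: [250, -10]
BINARY_OP - → 250 - -10 = 260. Stack: [260]
STORE_FAST p → p=260. Stack: []
LOAD_FAST p → push 260. Stack: [260]
LOAD_CONST → push 6. Stack: [260, 6]
BINARY_OP * → 260 * 6 = 1560. Stack: [1560]
RETURN_VALUE → return 1560.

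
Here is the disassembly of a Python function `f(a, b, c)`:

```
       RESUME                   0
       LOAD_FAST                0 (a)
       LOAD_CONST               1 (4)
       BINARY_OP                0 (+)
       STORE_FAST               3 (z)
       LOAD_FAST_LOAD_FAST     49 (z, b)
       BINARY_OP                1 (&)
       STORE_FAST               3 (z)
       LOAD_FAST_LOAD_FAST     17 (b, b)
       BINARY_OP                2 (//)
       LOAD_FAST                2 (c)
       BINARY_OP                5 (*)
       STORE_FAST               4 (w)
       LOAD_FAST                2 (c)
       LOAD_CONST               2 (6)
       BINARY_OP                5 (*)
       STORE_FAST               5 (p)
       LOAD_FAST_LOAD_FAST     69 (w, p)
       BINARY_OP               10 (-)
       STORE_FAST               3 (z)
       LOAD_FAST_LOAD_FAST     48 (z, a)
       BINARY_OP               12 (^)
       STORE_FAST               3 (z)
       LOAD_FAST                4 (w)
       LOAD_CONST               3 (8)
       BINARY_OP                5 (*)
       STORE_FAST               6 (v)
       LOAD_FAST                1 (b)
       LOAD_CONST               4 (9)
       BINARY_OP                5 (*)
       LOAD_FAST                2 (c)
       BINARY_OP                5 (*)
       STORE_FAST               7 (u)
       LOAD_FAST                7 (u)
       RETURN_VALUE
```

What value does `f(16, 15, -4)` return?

-540

LOAD_FAST a → push 16. Stack: [16]
LOAD_CONST → push 4. Stack: [16, 4]
BINARY_OP + → 16 + 4 = 20. Stack: [20]
STORE_FAST z → z=20. Stack: []
LOAD_FAST_LOAD_FAST z,b → push 20,15. Stack: [20, 15]
BINARY_OP & → 20 & 15 = 4. Stack: [4]
STORE_FAST z → z=4. Stack: []
LOAD_FAST_LOAD_FAST b,b → push 15,15. Stack: [15, 15]
BINARY_OP // → 15 // 15 = 1. Stack: [1]
LOAD_FAST c → push -4. Stack: [1, -4]
BINARY_OP * → 1 * -4 = -4. Stack: [-4]
STORE_FAST w → w=-4. Stack: []
LOAD_FAST c → push -4. Stack: [-4]
LOAD_CONST → push 6. Stack: [-4, 6]
BINARY_OP * → -4 * 6 = -24. Stack: [-24]
STORE_FAST p → p=-24. Stack: []
LOAD_FAST_LOAD_FAST w,p → push -4,-24. Stack: [-4, -24]
BINARY_OP - → -4 - -24 = 20. Stack: [20]
STORE_FAST z → z=20. Stack: []
LOAD_FAST_LOAD_FAST z,a → push 20,16. Stack: [20, 16]
BINARY_OP ^ → 20 ^ 16 = 4. Stack: [4]
STORE_FAST z → z=4. Stack: []
LOAD_FAST w → push -4. Stack: [-4]
LOAD_CONST → push 8. Stack: [-4, 8]
BINARY_OP * → -4 * 8 = -32. Stack: [-32]
STORE_FAST v → v=-32. Stack: []
LOAD_FAST b → push 15. Stack: [15]
LOAD_CONST → push 9. Stack: [15, 9]
BINARY_OP * → 15 * 9 = 135. Stack: [135]
LOAD_FAST c → push -4. Stack: [135, -4]
BINARY_OP * → 135 * -4 = -540. Stack: [-540]
STORE_FAST u → u=-540. Stack: []
LOAD_FAST u → push -540. Stack: [-540]
RETURN_VALUE → return -540.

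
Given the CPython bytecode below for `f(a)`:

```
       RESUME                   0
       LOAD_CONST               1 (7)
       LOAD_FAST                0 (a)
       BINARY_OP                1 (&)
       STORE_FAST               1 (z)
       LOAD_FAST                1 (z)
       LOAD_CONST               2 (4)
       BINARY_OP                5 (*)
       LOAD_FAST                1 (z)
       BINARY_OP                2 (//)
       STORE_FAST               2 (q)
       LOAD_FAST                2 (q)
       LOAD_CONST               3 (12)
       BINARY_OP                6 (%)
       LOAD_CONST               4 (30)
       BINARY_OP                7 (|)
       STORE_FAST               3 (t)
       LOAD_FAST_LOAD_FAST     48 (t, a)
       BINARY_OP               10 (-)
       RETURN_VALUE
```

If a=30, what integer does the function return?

0

LOAD_CONST → push 7. Stack: [7]
LOAD_FAST a → push 30. Stack: [7, 30]
BINARY_OP & → 7 & 30 = 6. Stack: [6]
STORE_FAST z → z=6. Stack: []
LOAD_FAST z → push 6. Stack: [6]
LOAD_CONST → push 4. Stack: [6, 4]
BINARY_OP * → 6 * 4 = 24. Stack: [24]
LOAD_FAST z → push 6. Stack: [24, 6]
BINARY_OP // → 24 // 6 = 4. Stack: [4]
STORE_FAST q → q=4. Stack: []
LOAD_FAST q → push 4. Stack: [4]
LOAD_CONST → push 12. Stack: [4, 12]
BINARY_OP % → 4 % 12 = 4. Stack: [4]
LOAD_CONST → push 30. Stack: [4, 30]
BINARY_OP | → 4 | 30 = 30. Stack: [30]
STORE_FAST t → t=30. Stack: []
LOAD_FAST_LOAD_FAST t,a → push 30,30. Stack: [30, 30]
BINARY_OP - → 30 - 30 = 0. Stack: [0]
RETURN_VALUE → return 0.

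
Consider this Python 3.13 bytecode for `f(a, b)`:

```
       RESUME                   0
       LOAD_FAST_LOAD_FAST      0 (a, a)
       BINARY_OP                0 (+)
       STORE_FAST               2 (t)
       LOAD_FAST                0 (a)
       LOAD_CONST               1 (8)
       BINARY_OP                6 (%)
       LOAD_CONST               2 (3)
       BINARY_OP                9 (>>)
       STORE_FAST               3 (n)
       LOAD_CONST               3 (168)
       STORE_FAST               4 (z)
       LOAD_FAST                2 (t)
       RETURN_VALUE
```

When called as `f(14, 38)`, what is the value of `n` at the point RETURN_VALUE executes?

0

LOAD_FAST_LOAD_FAST a,a → push 14,14. Stack: [14, 14]
BINARY_OP + → 14 + 14 = 28. Stack: [28]
STORE_FAST t → t=28. Stack: []
LOAD_FAST a → push 14. Stack: [14]
LOAD_CONST → push 8. Stack: [14, 8]
BINARY_OP % → 14 % 8 = 6. Stack: [6]
LOAD_CONST → push 3. Stack: [6, 3]
BINARY_OP >> → 6 >> 3 = 0. Stack: [0]
STORE_FAST n → n=0. Stack: []
LOAD_CONST → push 168. Stack: [168]
STORE_FAST z → z=168. Stack: []
LOAD_FAST t → push 28. Stack: [28]
RETURN_VALUE → return 28.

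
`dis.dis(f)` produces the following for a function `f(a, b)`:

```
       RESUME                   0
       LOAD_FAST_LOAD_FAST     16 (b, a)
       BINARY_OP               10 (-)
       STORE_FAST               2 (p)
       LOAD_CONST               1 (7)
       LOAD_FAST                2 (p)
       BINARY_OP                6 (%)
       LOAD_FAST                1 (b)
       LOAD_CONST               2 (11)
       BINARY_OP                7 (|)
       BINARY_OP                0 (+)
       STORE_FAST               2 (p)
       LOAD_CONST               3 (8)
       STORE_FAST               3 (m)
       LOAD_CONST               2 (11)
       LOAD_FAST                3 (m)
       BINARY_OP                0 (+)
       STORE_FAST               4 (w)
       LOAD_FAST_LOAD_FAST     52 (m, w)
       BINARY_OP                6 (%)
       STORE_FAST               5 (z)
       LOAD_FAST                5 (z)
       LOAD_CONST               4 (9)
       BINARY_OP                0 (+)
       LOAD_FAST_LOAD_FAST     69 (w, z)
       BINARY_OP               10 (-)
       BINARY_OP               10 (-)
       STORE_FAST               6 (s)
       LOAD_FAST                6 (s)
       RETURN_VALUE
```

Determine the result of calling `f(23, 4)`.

6

LOAD_FAST_LOAD_FAST b,a → push 4,23. Stack: [4, 23]
BINARY_OP - → 4 - 23 = -19. Stack: [-19]
STORE_FAST p → p=-19. Stack: []
LOAD_CONST → push 7. Stack: [7]
LOAD_FAST p → push -19. Stack: [7, -19]
BINARY_OP % → 7 % -19 = -12. Stack: [-12]
LOAD_FAST b → push 4. Stack: [-12, 4]
LOAD_CONST → push 11. Stack: [-12, 4, 11]
BINARY_OP | → 4 | 11 = 15. Stack: [-12, 15]
BINARY_OP + → -12 + 15 = 3. Stack: [3]
STORE_FAST p → p=3. Stack: []
LOAD_CONST → push 8. Stack: [8]
STORE_FAST m → m=8. Stack: []
LOAD_CONST → push 11. Stack: [11]
LOAD_FAST m → push 8. Stack: [11, 8]
BINARY_OP + → 11 + 8 = 19. Stack: [19]
STORE_FAST w → w=19. Stack: []
LOAD_FAST_LOAD_FAST m,w → push 8,19. Stack: [8, 19]
BINARY_OP % → 8 % 19 = 8. Stack: [8]
STORE_FAST z → z=8. Stack: []
LOAD_FAST z → push 8. Stack: [8]
LOAD_CONST → push 9. Stack: [8, 9]
BINARY_OP + → 8 + 9 = 17. Stack: [17]
LOAD_FAST_LOAD_FAST w,z → push 19,8. Stack: [17, 19, 8]
BINARY_OP - → 19 - 8 = 11. Stack: [17, 11]
BINARY_OP - → 17 - 11 = 6. Stack: [6]
STORE_FAST s → s=6. Stack: []
LOAD_FAST s → push 6. Stack: [6]
RETURN_VALUE → return 6.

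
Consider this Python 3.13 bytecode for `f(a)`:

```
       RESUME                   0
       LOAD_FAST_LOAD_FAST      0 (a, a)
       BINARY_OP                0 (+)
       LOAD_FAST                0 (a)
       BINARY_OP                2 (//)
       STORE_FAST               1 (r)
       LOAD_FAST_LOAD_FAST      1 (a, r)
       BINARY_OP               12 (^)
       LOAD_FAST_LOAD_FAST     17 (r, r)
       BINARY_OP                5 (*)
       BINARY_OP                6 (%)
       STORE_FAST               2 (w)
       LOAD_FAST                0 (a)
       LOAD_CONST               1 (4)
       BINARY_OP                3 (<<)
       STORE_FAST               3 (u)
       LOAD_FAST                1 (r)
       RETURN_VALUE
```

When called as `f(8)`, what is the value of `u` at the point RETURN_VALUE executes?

128

LOAD_FAST_LOAD_FAST a,a → push 8,8. Stack: [8, 8]
BINARY_OP + → 8 + 8 = 16. Stack: [16]
LOAD_FAST a → push 8. Stack: [16, 8]
BINARY_OP // → 16 // 8 = 2. Stack: [2]
STORE_FAST r → r=2. Stack: []
LOAD_FAST_LOAD_FAST a,r → push 8,2. Stack: [8, 2]
BINARY_OP ^ → 8 ^ 2 = 10. Stack: [10]
LOAD_FAST_LOAD_FAST r,r → push 2,2. Stack: [10, 2, 2]
BINARY_OP * → 2 * 2 = 4. Stack: [10, 4]
BINARY_OP % → 10 % 4 = 2. Stack: [2]
STORE_FAST w → w=2. Stack: []
LOAD_FAST a → push 8. Stack: [8]
LOAD_CONST → push 4. Stack: [8, 4]
BINARY_OP << → 8 << 4 = 128. Stack: [128]
STORE_FAST u → u=128. Stack: []
LOAD_FAST r → push 2. Stack: [2]
RETURN_VALUE → return 2.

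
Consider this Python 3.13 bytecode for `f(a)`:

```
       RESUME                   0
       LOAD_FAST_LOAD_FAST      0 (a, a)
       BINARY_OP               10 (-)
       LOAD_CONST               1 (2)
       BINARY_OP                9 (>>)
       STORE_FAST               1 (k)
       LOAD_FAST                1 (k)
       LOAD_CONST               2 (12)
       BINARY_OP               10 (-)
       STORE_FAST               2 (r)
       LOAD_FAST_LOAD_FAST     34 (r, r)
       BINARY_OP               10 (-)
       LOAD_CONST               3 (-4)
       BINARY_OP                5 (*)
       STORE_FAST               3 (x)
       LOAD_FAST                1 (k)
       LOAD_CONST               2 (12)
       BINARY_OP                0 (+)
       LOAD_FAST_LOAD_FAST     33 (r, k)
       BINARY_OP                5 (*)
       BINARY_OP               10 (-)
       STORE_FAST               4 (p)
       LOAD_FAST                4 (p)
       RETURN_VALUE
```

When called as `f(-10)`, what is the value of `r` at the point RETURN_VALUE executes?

LOAD_FAST_LOAD_FAST a,a → push -10,-10. Stack: [-10, -10]
BINARY_OP - → -10 - -10 = 0. Stack: [0]
LOAD_CONST → push 2. Stack: [0, 2]
BINARY_OP >> → 0 >> 2 = 0. Stack: [0]
STORE_FAST k → k=0. Stack: []
LOAD_FAST k → push 0. Stack: [0]
LOAD_CONST → push 12. Stack: [0, 12]
BINARY_OP - → 0 - 12 = -12. Stack: [-12]
STORE_FAST r → r=-12. Stack: []
LOAD_FAST_LOAD_FAST r,r → push -12,-12. Stack: [-12, -12]
BINARY_OP - → -12 - -12 = 0. Stack: [0]
LOAD_CONST → push -4. Stack: [0, -4]
BINARY_OP * → 0 * -4 = 0. Stack: [0]
STORE_FAST x → x=0. Stack: []
LOAD_FAST k → push 0. Stack: [0]
LOAD_CONST → push 12. Stack: [0, 12]
BINARY_OP + → 0 + 12 = 12. Stack: [12]
LOAD_FAST_LOAD_FAST r,k → push -12,0. Stack: [12, -12, 0]
BINARY_OP * → -12 * 0 = 0. Stack: [12, 0]
BINARY_OP - → 12 - 0 = 12. Stack: [12]
STORE_FAST p → p=12. Stack: []
LOAD_FAST p → push 12. Stack: [12]
RETURN_VALUE → return 12.

-12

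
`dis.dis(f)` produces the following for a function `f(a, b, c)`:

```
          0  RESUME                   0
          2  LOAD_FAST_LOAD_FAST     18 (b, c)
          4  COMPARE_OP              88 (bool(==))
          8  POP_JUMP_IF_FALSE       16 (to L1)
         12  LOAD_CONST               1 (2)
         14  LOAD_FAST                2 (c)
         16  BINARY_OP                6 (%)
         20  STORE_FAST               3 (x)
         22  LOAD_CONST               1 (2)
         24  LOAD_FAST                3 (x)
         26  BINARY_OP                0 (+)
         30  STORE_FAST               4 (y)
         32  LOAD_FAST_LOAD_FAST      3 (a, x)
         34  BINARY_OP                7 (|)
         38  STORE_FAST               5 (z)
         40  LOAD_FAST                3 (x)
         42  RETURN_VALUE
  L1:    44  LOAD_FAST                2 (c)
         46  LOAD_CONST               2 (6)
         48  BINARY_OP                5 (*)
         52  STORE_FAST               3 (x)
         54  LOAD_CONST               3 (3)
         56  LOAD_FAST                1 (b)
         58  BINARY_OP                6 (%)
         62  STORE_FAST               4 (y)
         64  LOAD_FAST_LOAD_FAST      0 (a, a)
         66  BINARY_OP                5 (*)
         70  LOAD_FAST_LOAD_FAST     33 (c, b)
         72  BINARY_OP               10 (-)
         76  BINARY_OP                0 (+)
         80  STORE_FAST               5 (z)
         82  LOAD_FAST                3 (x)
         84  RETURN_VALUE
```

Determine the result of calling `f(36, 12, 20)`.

120

LOAD_FAST_LOAD_FAST b,c → push 12,20. Stack: [12, 20]
COMPARE_OP bool(==) → 12 vs 20 = False. Stack: [False]
POP_JUMP_IF_FALSE → pop False; jump. Stack: []
LOAD_FAST c → push 20. Stack: [20]
LOAD_CONST → push 6. Stack: [20, 6]
BINARY_OP * → 20 * 6 = 120. Stack: [120]
STORE_FAST x → x=120. Stack: []
LOAD_CONST → push 3. Stack: [3]
LOAD_FAST b → push 12. Stack: [3, 12]
BINARY_OP % → 3 % 12 = 3. Stack: [3]
STORE_FAST y → y=3. Stack: []
LOAD_FAST_LOAD_FAST a,a → push 36,36. Stack: [36, 36]
BINARY_OP * → 36 * 36 = 1296. Stack: [1296]
LOAD_FAST_LOAD_FAST c,b → push 20,12. Stack: [1296, 20, 12]
BINARY_OP - → 20 - 12 = 8. Stack: [1296, 8]
BINARY_OP + → 1296 + 8 = 1304. Stack: [1304]
STORE_FAST z → z=1304. Stack: []
LOAD_FAST x → push 120. Stack: [120]
RETURN_VALUE → return 120.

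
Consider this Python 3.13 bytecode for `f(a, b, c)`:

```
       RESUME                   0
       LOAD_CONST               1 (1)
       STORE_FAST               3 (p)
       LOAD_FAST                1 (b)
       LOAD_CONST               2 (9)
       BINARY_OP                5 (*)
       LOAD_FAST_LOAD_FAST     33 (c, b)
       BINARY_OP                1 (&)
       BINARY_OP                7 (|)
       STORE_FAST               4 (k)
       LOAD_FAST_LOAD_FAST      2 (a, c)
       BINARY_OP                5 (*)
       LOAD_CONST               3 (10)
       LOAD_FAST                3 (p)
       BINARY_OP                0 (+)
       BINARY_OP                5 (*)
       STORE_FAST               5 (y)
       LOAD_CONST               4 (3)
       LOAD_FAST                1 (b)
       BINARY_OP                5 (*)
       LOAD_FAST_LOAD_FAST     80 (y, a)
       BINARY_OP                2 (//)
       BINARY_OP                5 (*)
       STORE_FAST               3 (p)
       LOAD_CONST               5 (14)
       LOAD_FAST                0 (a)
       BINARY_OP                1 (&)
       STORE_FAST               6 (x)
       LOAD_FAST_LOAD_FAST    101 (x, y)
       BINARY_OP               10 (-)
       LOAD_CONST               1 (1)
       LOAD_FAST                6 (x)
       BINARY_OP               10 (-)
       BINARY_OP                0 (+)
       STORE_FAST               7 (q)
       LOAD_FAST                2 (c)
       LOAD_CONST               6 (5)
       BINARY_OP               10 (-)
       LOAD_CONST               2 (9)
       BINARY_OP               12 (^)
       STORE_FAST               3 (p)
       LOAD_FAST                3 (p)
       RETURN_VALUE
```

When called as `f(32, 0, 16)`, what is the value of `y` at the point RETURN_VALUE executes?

5632

LOAD_CONST → push 1. Stack: [1]
STORE_FAST p → p=1. Stack: []
LOAD_FAST b → push 0. Stack: [0]
LOAD_CONST → push 9. Stack: [0, 9]
BINARY_OP * → 0 * 9 = 0. Stack: [0]
LOAD_FAST_LOAD_FAST c,b → push 16,0. Stack: [0, 16, 0]
BINARY_OP & → 16 & 0 = 0. Stack: [0, 0]
BINARY_OP | → 0 | 0 = 0. Stack: [0]
STORE_FAST k → k=0. Stack: []
LOAD_FAST_LOAD_FAST a,c → push 32,16. Stack: [32, 16]
BINARY_OP * → 32 * 16 = 512. Stack: [512]
LOAD_CONST → push 10. Stack: [512, 10]
LOAD_FAST p → push 1. Stack: [512, 10, 1]
BINARY_OP + → 10 + 1 = 11. Stack: [512, 11]
BINARY_OP * → 512 * 11 = 5632. Stack: [5632]
STORE_FAST y → y=5632. Stack: []
LOAD_CONST → push 3. Stack: [3]
LOAD_FAST b → push 0. Stack: [3, 0]
BINARY_OP * → 3 * 0 = 0. Stack: [0]
LOAD_FAST_LOAD_FAST y,a → push 5632,32. Stack: [0, 5632, 32]
BINARY_OP // → 5632 // 32 = 176. Stack: [0, 176]
BINARY_OP * → 0 * 176 = 0. Stack: [0]
STORE_FAST p → p=0. Stack: []
LOAD_CONST → push 14. Stack: [14]
LOAD_FAST a → push 32. Stack: [14, 32]
BINARY_OP & → 14 & 32 = 0. Stack: [0]
STORE_FAST x → x=0. Stack: []
LOAD_FAST_LOAD_FAST x,y → push 0,5632. Stack: [0, 5632]
BINARY_OP - → 0 - 5632 = -5632. Stack: [-5632]
LOAD_CONST → push 1. Stack: [-5632, 1]
LOAD_FAST x → push 0. Stack: [-5632, 1, 0]
BINARY_OP - → 1 - 0 = 1. Stack: [-5632, 1]
BINARY_OP + → -5632 + 1 = -5631. Stack: [-5631]
STORE_FAST q → q=-5631. Stack: []
LOAD_FAST c → push 16. Stack: [16]
LOAD_CONST → push 5. Stack: [16, 5]
BINARY_OP - → 16 - 5 = 11. Stack: [11]
LOAD_CONST → push 9. Stack: [11, 9]
BINARY_OP ^ → 11 ^ 9 = 2. Stack: [2]
STORE_FAST p → p=2. Stack: []
LOAD_FAST p → push 2. Stack: [2]
RETURN_VALUE → return 2.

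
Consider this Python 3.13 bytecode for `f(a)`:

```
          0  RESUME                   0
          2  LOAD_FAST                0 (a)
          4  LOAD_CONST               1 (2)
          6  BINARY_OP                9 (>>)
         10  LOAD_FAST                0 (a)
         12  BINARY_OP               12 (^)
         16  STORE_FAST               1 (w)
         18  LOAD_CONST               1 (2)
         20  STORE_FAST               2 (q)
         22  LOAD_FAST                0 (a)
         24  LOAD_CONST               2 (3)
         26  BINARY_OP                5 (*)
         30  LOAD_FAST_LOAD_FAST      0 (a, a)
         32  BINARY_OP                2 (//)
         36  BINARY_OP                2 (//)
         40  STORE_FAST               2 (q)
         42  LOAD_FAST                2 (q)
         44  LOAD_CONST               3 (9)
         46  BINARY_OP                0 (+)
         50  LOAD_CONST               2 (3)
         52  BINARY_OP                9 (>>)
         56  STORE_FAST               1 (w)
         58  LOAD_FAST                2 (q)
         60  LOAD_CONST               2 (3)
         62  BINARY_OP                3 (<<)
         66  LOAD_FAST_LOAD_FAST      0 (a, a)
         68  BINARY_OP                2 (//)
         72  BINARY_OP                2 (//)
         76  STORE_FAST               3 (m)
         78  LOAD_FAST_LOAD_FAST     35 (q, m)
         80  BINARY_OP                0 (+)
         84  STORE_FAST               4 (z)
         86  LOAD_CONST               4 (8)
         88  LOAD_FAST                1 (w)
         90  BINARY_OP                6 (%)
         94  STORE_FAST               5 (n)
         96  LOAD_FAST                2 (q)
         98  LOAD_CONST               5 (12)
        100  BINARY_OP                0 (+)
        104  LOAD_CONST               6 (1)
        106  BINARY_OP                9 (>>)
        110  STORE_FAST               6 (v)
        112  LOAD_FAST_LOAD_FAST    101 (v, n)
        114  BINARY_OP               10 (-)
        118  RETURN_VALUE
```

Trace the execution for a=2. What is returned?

9

LOAD_FAST a → push 2. Stack: [2]
LOAD_CONST → push 2. Stack: [2, 2]
BINARY_OP >> → 2 >> 2 = 0. Stack: [0]
LOAD_FAST a → push 2. Stack: [0, 2]
BINARY_OP ^ → 0 ^ 2 = 2. Stack: [2]
STORE_FAST w → w=2. Stack: []
LOAD_CONST → push 2. Stack: [2]
STORE_FAST q → q=2. Stack: []
LOAD_FAST a → push 2. Stack: [2]
LOAD_CONST → push 3. Stack: [2, 3]
BINARY_OP * → 2 * 3 = 6. Stack: [6]
LOAD_FAST_LOAD_FAST a,a → push 2,2. Stack: [6, 2, 2]
BINARY_OP // → 2 // 2 = 1. Stack: [6, 1]
BINARY_OP // → 6 // 1 = 6. Stack: [6]
STORE_FAST q → q=6. Stack: []
LOAD_FAST q → push 6. Stack: [6]
LOAD_CONST → push 9. Stack: [6, 9]
BINARY_OP + → 6 + 9 = 15. Stack: [15]
LOAD_CONST → push 3. Stack: [15, 3]
BINARY_OP >> → 15 >> 3 = 1. Stack: [1]
STORE_FAST w → w=1. Stack: []
LOAD_FAST q → push 6. Stack: [6]
LOAD_CONST → push 3. Stack: [6, 3]
BINARY_OP << → 6 << 3 = 48. Stack: [48]
LOAD_FAST_LOAD_FAST a,a → push 2,2. Stack: [48, 2, 2]
BINARY_OP // → 2 // 2 = 1. Stack: [48, 1]
BINARY_OP // → 48 // 1 = 48. Stack: [48]
STORE_FAST m → m=48. Stack: []
LOAD_FAST_LOAD_FAST q,m → push 6,48. Stack: [6, 48]
BINARY_OP + → 6 + 48 = 54. Stack: [54]
STORE_FAST z → z=54. Stack: []
LOAD_CONST → push 8. Stack: [8]
LOAD_FAST w → push 1. Stack: [8, 1]
BINARY_OP % → 8 % 1 = 0. Stack: [0]
STORE_FAST n → n=0. Stack: []
LOAD_FAST q → push 6. Stack: [6]
LOAD_CONST → push 12. Stack: [6, 12]
BINARY_OP + → 6 + 12 = 18. Stack: [18]
LOAD_CONST → push 1. Stack: [18, 1]
BINARY_OP >> → 18 >> 1 = 9. Stack: [9]
STORE_FAST v → v=9. Stack: []
LOAD_FAST_LOAD_FAST v,n → push 9,0. Stack: [9, 0]
BINARY_OP - → 9 - 0 = 9. Stack: [9]
RETURN_VALUE → return 9.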